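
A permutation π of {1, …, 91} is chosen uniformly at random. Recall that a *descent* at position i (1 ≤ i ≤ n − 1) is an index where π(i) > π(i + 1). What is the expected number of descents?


Write X = Σ X_I over i = 1, …, 90, with X_I the indicator of one descent.
There are 90 indicators.
For each fixed i, the pair (π(i), π(i+1)) is a uniformly random ordered pair of distinct values from {1, …, 91}; by symmetry P[π(i) > π(i+1)] = 1/2.
By linearity: E[X] = 90 · (1/2) = (91 − 1) · (1/2) = 45 ≈ 45.000000.

E[X] = 45 = 45.000000.


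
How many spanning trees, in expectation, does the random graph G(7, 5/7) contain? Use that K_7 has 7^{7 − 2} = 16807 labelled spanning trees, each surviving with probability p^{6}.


K_7 has 7^{7 − 2} = 16807 labelled spanning trees.
For each such spanning tree H, let X_H = 1 if all 6 edges of H are present in G. Then P[X_H = 1] = p^{6} = (5/7)^{6} = 15625/117649.
By linearity of expectation: E[X] = Σ_H E[X_H] = 16807 · p^{6} = 16807 · 15625/117649 = 15625/7.
Numerically: E[X] ≈ 2232.14.

E[X] = 16807 · (5/7)^{6} = 15625/7 ≈ 2232.14.


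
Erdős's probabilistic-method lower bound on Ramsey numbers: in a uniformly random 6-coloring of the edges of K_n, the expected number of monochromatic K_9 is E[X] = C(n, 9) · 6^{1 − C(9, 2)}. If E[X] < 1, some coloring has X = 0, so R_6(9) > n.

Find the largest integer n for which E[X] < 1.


We need C(n, 9) · 6^{1 − 36} < 1, i.e. C(n, 9) < 6^{36 − 1} = 1719070799748422591028658176.
Check values of n near the boundary:
  n = 4402: C(4402, 9) = 1696419745356657449393393700; 1696419745356657449393393700 < 1719070799748422591028658176? YES
  n = 4403: C(4403, 9) = 1699894433046281918452233150; 1699894433046281918452233150 < 1719070799748422591028658176? YES
  n = 4404: C(4404, 9) = 1703375445537161676647015880; 1703375445537161676647015880 < 1719070799748422591028658176? YES
  n = 4405: C(4405, 9) = 1706862792900636302463627150; 1706862792900636302463627150 < 1719070799748422591028658176? YES
  n = 4406: C(4406, 9) = 1710356485221788389505285700; 1710356485221788389505285700 < 1719070799748422591028658176? YES
  n = 4407: C(4407, 9) = 1713856532599459170657070050; 1713856532599459170657070050 < 1719070799748422591028658176? YES
  n = 4408: C(4408, 9) = 1717362945146264156457459600; 1717362945146264156457459600 < 1719070799748422591028658176? YES
  n = 4409: C(4409, 9) = 1720875732988608787686577131; 1720875732988608787686577131 < 1719070799748422591028658176? NO
  n = 4410: C(4410, 9) = 1724394906266704102180823710; 1724394906266704102180823710 < 1719070799748422591028658176? NO
The largest n with C(n, 9) < 1719070799748422591028658176 is n = 4408 (where E[X] = 35778394690547169926197075/35813974994758803979763712 ≈ 0.99901). Hence R_6(9) > 4408, i.e. R_6(9) ≥ 4409.

Largest n = 4408; hence R_6(9) > 4408.


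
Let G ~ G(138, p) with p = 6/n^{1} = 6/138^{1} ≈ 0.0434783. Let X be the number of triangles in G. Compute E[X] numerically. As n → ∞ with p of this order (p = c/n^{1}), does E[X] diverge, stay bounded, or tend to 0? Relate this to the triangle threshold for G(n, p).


Number of potential triangles: C(138, 3) = 428536.
Each occurs with probability p³ ≈ (0.0434783)³ ≈ 8.21895291e-05.
By linearity: E[X] = C(138, 3)·p³ ≈ 428536 · 8.21895291e-05 ≈ 35.221172.
Here α = 1, so p = 6/n is exactly at the triangle threshold p ~ 1/n. Asymptotically E[X] → c³/6 = 6³/6 = 36 ≈ 36.000000, a bounded constant. In this regime the triangle count is asymptotically Poisson(c³/6).

E[X] ≈ 35.221172; in regime p = Θ(1/n^{1}) E[X] stays bounded (at the triangle threshold p ~ 1/n).


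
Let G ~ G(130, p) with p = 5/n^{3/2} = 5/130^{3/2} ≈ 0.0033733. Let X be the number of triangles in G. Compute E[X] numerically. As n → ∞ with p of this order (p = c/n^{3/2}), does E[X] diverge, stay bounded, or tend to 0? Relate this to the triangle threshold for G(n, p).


Number of potential triangles: C(130, 3) = 357760.
Each occurs with probability p³ ≈ (0.0033733)³ ≈ 3.8385299e-08.
By linearity: E[X] = C(130, 3)·p³ ≈ 357760 · 3.8385299e-08 ≈ 0.01373.
Since α = 3/2 > 1, p = c/n^{3/2} = o(1/n) is below the triangle threshold p ~ 1/n. Asymptotically E[X] ~ (c³/6)·n^{3(1−α)} = (5³/6)·n^{-1.5} → 0, so by Markov's inequality G has no triangles w.h.p.

E[X] ≈ 0.01373; in regime p = Θ(1/n^{3/2}) E[X] tends to 0 (below the triangle threshold p ~ 1/n).


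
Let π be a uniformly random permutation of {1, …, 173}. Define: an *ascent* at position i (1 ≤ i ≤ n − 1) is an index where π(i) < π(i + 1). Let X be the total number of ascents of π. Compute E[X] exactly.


Write X = Σ X_I over i = 1, …, 172, with X_I the indicator of one ascent.
There are 172 indicators.
For each fixed i, the pair (π(i), π(i+1)) is a uniformly random ordered pair of distinct values from {1, …, 173}; by symmetry P[π(i) < π(i+1)] = 1/2.
By linearity: E[X] = 172 · (1/2) = (173 − 1) · (1/2) = 86 ≈ 86.000.

E[X] = 86 = 86.000.


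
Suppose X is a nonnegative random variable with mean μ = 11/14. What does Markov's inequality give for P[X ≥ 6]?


μ = E[X] = 11/14, a = 6.
Markov: P[X ≥ 6] ≤ μ/a = (11/14)/6 = 11/84.
Numerically: ≈ 0.1310.
(Since a = 6 > μ = 0.7857, the bound 11/84 is < 1 and informative.)

P[X ≥ 6] ≤ 11/84 ≈ 0.1310.


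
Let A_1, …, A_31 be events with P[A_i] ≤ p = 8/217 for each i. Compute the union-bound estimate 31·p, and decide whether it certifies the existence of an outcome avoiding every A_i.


Union bound: P[∪_{i=1}^{31} A_i] ≤ Σ_i P[A_i] ≤ 31·p = 31·(8/217) = 8/7.
Numerically: 8/7 ≈ 1.143.
Is 8/7 < 1? NO.
Since the bound 8/7 is ≥ 1, the union bound is uninformative here; it does NOT by itself certify existence.

31·p = 8/7 ≈ 1.143; existence NOT certified by the union bound.


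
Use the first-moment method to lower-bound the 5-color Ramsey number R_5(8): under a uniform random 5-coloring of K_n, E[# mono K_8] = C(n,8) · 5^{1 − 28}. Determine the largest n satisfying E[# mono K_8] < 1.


We need C(n, 8) · 5^{1 − 28} < 1, i.e. C(n, 8) < 5^{28 − 1} = 7450580596923828125.
Check values of n near the boundary:
  n = 857: C(857, 8) = 6983854138365964575; 6983854138365964575 < 7450580596923828125? YES
  n = 858: C(858, 8) = 7049584530256467771; 7049584530256467771 < 7450580596923828125? YES
  n = 859: C(859, 8) = 7115855595170747139; 7115855595170747139 < 7450580596923828125? YES
  n = 860: C(860, 8) = 7182671140665308145; 7182671140665308145 < 7450580596923828125? YES
  n = 861: C(861, 8) = 7250034996615275865; 7250034996615275865 < 7450580596923828125? YES
  n = 862: C(862, 8) = 7317951015318931845; 7317951015318931845 < 7450580596923828125? YES
  n = 863: C(863, 8) = 7386423071602617757; 7386423071602617757 < 7450580596923828125? YES
  n = 864: C(864, 8) = 7455455062926006708; 7455455062926006708 < 7450580596923828125? NO
The largest n with C(n, 8) < 7450580596923828125 is n = 863 (where E[X] = 7386423071602617757/7450580596923828125 ≈ 0.9913889). Hence R_5(8) > 863, i.e. R_5(8) ≥ 864.

Largest n = 863; hence R_5(8) > 863.


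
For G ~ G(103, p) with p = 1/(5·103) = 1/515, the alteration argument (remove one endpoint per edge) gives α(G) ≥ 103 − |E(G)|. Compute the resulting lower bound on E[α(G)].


E[|E(G)|] = C(103, 2)·p = 5253 · (1/515) = 51/5.
E[α(G)] ≥ n − E[|E(G)|] = 103 − 51/5 = 464/5.
Numerically: ≈ 92.800000.
(This is only a lower bound; the true E[α(G)] may be larger.)

E[α(G)] ≥ 464/5 ≈ 92.800000.


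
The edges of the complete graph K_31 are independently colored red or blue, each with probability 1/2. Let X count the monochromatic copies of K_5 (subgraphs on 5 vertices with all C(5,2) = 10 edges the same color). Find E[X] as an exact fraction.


Let X = Σ_S X_S over the C(31, 5) = 169911 subsets S of size 5, where X_S = 1 if the K_5 on S is monochromatic.
For a fixed S, the K_5 on S has C(5, 2) = 10 edges. P[all 10 edges red] = (1/2)^10, and likewise for blue, so P[monochromatic] = 2·(1/2)^10 = 2^{1 − 10} = 1/512.
Summing: E[X] = C(31, 5) · 2^{1 − 10} = 169911 · 1/512 = 169911/512.
Numerically: E[X] ≈ 331.85742.

E[X] = C(31,5)·2^(1−C(5,2)) = 169911/512 ≈ 331.85742.


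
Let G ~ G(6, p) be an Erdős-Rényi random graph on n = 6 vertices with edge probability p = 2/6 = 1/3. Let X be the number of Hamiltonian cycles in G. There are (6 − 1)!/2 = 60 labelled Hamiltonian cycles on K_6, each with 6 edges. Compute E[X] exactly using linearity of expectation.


K_6 has (6 − 1)!/2 = 60 labelled Hamiltonian cycles.
For each such Hamiltonian cycle H, let X_H = 1 if all 6 edges of H are present in G. Then P[X_H = 1] = p^{6} = (1/3)^{6} = 1/729.
Summing the indicators: E[X] = Σ_H E[X_H] = 60 · p^{6} = 60 · 1/729 = 20/243.
Numerically: E[X] ≈ 0.0823045.

E[X] = 60 · (1/3)^{6} = 20/243 ≈ 0.0823045.


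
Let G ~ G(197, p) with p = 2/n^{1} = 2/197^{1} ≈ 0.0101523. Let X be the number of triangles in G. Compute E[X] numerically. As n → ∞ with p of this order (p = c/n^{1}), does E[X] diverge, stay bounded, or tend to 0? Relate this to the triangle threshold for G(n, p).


Number of potential triangles: C(197, 3) = 1254890.
Each occurs with probability p³ ≈ (0.0101523)³ ≈ 1.04638453e-06.
By linearity: E[X] = C(197, 3)·p³ ≈ 1254890 · 1.04638453e-06 ≈ 1.313097.
Here α = 1, so p = 2/n is exactly at the triangle threshold p ~ 1/n. Asymptotically E[X] → c³/6 = 2³/6 = 4/3 ≈ 1.333333, a bounded constant. In this regime the triangle count is asymptotically Poisson(c³/6).

E[X] ≈ 1.313097; in regime p = Θ(1/n^{1}) E[X] stays bounded (at the triangle threshold p ~ 1/n).


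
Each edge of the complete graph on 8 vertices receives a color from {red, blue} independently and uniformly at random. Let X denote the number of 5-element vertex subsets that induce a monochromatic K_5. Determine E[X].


Let X = Σ_S X_S over the C(8, 5) = 56 subsets S of size 5, where X_S = 1 if the K_5 on S is monochromatic.
For a fixed S, the K_5 on S has C(5, 2) = 10 edges. P[all 10 edges red] = (1/2)^10, and likewise for blue, so P[monochromatic] = 2·(1/2)^10 = 2^{1 − 10} = 1/512.
Summing: E[X] = C(8, 5) · 2^{1 − 10} = 56 · 1/512 = 7/64.
Numerically: E[X] ≈ 0.109.

E[X] = C(8,5)·2^(1−C(5,2)) = 7/64 ≈ 0.109.


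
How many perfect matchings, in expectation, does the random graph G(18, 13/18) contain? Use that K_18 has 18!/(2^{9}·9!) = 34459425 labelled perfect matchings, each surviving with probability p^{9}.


K_18 has 18!/(2^{9}·9!) = 34459425 labelled perfect matchings.
For each such perfect matching H, let X_H = 1 if all 9 edges of H are present in G. Then P[X_H = 1] = p^{9} = (13/18)^{9} = 10604499373/198359290368.
Summing the indicators: E[X] = Σ_H E[X_H] = 34459425 · p^{9} = 34459425 · 10604499373/198359290368 = 4511419145758525/2448880128.
Numerically: E[X] ≈ 1.84e+06.

E[X] = 34459425 · (13/18)^{9} = 4511419145758525/2448880128 ≈ 1.84e+06.


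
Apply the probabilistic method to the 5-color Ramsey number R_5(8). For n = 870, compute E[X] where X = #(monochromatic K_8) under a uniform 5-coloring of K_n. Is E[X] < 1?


E[X] = C(870, 8) · 5^{1 − 28} = 7881626782940464620 · 5^{−27} = 7881626782940464620/7450580596923828125.
As a reduced fraction: E[X] = 1576325356588092924/1490116119384765625 ≈ 1.0579.
Is E[X] < 1? NO.
Since E[X] ≥ 1, the first-moment bound is inconclusive at n = 870; it does NOT by itself certify R_5(8) > 870.

E[X] = 1576325356588092924/1490116119384765625 ≈ 1.0579; E[X] ≥ 1; first-moment method inconclusive here.


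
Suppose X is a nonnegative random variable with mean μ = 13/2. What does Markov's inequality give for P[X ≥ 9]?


μ = E[X] = 13/2, a = 9.
Markov: P[X ≥ 9] ≤ μ/a = (13/2)/9 = 13/18.
Numerically: ≈ 0.72222.
(Since a = 9 > μ = 6.50000, the bound 13/18 is < 1 and informative.)

P[X ≥ 9] ≤ 13/18 ≈ 0.72222.


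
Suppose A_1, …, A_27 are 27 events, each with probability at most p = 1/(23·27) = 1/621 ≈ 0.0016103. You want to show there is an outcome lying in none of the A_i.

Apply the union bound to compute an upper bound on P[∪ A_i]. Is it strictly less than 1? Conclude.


Union bound: P[∪_{i=1}^{27} A_i] ≤ Σ_i P[A_i] ≤ 27·p = 27·(1/621) = 1/23.
Numerically: 1/23 ≈ 0.0434783.
Is 1/23 < 1? YES.
Since P[∪ A_i] ≤ 1/23 < 1, the complement has P[∩ A_i^c] ≥ 1 − 1/23 = 22/23 > 0, so some outcome avoids every A_i.

27·p = 1/23 ≈ 0.0434783; existence CERTIFIED by the union bound.


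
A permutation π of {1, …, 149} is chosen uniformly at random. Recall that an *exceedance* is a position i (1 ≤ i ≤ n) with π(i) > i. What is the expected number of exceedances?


Write X = Σ_{i=1}^{149} X_i, where X_i = 1_{π(i) > i}.
For each fixed i, π(i) is uniform over {1, …, 149} (marginal of a uniform permutation), so P[π(i) > i] = (n − i)/n. Summing: Σ_{i=1}^{149} (n − i)/n = (0 + 1 + … + 148)/149 = 149(149 − 1)/(2·149) = (149 − 1)/2.
Hence E[X] = Σ_{i=1}^{149} (149 − i)/149 = 74 ≈ 74.00000.

E[X] = 74 = 74.00000.


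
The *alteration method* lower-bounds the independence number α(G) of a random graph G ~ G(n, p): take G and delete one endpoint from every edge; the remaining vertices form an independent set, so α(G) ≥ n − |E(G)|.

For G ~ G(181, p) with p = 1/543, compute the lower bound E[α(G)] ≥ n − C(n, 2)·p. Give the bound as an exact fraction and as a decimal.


E[|E(G)|] = C(181, 2)·p = 16290 · (1/543) = 30.
E[α(G)] ≥ n − E[|E(G)|] = 181 − 30 = 151.
Numerically: ≈ 151.00000.
(This is only a lower bound; the true E[α(G)] may be larger.)

E[α(G)] ≥ 151 ≈ 151.00000.


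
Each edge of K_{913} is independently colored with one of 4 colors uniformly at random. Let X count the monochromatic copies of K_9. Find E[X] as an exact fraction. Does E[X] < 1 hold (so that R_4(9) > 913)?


E[X] = C(913, 9) · 4^{1 − 36} = 1167605542753639808390 · 4^{−35} = 1167605542753639808390/1180591620717411303424.
As a reduced fraction: E[X] = 583802771376819904195/590295810358705651712 ≈ 0.9890.
Is E[X] < 1? YES.
Since E[X] < 1, there exists a 4-coloring of K_{913} with no monochromatic K_9; hence R_4(9) > 913.

E[X] = 583802771376819904195/590295810358705651712 ≈ 0.9890; E[X] < 1, so R_4(9) > 913.


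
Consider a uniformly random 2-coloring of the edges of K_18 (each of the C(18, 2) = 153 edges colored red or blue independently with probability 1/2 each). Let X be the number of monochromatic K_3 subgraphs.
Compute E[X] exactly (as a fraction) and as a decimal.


Let X = Σ_S X_S over the C(18, 3) = 816 subsets S of size 3, where X_S = 1 if the K_3 on S is monochromatic.
For a fixed S, the K_3 on S has C(3, 2) = 3 edges. P[all 3 edges red] = (1/2)^3, and likewise for blue, so P[monochromatic] = 2·(1/2)^3 = 2^{1 − 3} = 1/4.
By linearity of expectation: E[X] = C(18, 3) · 2^{1 − 3} = 816 · 1/4 = 204.
Numerically: E[X] ≈ 204.00000.

E[X] = C(18,3)·2^(1−C(3,2)) = 204 ≈ 204.00000.


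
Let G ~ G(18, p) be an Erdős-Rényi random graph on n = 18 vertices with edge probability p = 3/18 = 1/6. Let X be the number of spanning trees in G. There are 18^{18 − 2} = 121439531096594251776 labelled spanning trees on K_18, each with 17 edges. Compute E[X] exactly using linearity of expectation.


K_18 has 18^{18 − 2} = 121439531096594251776 labelled spanning trees.
For each such spanning tree H, let X_H = 1 if all 17 edges of H are present in G. Then P[X_H = 1] = p^{17} = (1/6)^{17} = 1/16926659444736.
By linearity: E[X] = Σ_H E[X_H] = 121439531096594251776 · p^{17} = 121439531096594251776 · 1/16926659444736 = 14348907/2.
Numerically: E[X] ≈ 7.174e+06.

E[X] = 121439531096594251776 · (1/6)^{17} = 14348907/2 ≈ 7.174e+06.


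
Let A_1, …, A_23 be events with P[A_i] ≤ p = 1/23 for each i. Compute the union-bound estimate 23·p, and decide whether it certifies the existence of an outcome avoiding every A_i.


Union bound: P[∪_{i=1}^{23} A_i] ≤ Σ_i P[A_i] ≤ 23·p = 23·(1/23) = 1.
Numerically: 1 ≈ 1.000000.
Is 1 < 1? NO.
Since the bound 1 is ≥ 1, the union bound is uninformative here; it does NOT by itself certify existence.

23·p = 1 ≈ 1.000000; existence NOT certified by the union bound.


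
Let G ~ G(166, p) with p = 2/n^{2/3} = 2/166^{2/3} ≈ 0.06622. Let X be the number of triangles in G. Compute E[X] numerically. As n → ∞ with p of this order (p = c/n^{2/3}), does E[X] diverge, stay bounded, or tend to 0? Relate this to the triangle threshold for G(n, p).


Number of potential triangles: C(166, 3) = 748660.
Each occurs with probability p³ ≈ (0.06622)³ ≈ 2.903179e-04.
By linearity: E[X] = C(166, 3)·p³ ≈ 748660 · 2.903179e-04 ≈ 217.3494.
Since α = 2/3 < 1, p = c/n^{2/3} ≫ 1/n is above the triangle threshold p ~ 1/n. Asymptotically E[X] ~ (c³/6)·n^{3(1−α)} = (2³/6)·n^{1} → ∞; triangles are abundant w.h.p.

E[X] ≈ 217.3494; in regime p = Θ(1/n^{2/3}) E[X] diverges (above the triangle threshold p ~ 1/n).


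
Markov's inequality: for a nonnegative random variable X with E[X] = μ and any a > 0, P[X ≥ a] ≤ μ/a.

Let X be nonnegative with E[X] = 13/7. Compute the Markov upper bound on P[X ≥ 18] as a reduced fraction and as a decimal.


μ = E[X] = 13/7, a = 18.
Markov: P[X ≥ 18] ≤ μ/a = (13/7)/18 = 13/126.
Numerically: ≈ 0.103175.
(Since a = 18 > μ = 1.857143, the bound 13/126 is < 1 and informative.)

P[X ≥ 18] ≤ 13/126 ≈ 0.103175.


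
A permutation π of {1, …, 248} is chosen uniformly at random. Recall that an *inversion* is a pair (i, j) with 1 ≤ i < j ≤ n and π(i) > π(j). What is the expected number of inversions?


Write X = Σ X_I over the C(248, 2) = 30628 pairs i < j, with X_I the indicator of one inversion.
There are 30628 indicators.
For each fixed pair i < j, the values π(i) and π(j) are two distinct elements of {1, …, 248} in uniformly random order; by symmetry P[π(i) > π(j)] = 1/2.
By linearity: E[X] = 30628 · (1/2) = C(248, 2) · (1/2) = 30628/2 = 15314 ≈ 15314.0000.

E[X] = 15314 = 15314.0000.


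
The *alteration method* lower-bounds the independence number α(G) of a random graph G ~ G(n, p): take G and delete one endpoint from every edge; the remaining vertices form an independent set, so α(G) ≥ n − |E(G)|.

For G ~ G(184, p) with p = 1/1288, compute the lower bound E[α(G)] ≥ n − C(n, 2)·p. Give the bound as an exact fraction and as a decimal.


E[|E(G)|] = C(184, 2)·p = 16836 · (1/1288) = 183/14.
E[α(G)] ≥ n − E[|E(G)|] = 184 − 183/14 = 2393/14.
Numerically: ≈ 170.928571.
(This is only a lower bound; the true E[α(G)] may be larger.)

E[α(G)] ≥ 2393/14 ≈ 170.928571.


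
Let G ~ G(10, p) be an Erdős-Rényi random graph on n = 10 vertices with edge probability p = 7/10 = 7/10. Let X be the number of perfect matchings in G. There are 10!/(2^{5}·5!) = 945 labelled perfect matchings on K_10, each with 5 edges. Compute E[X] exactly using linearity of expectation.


K_10 has 10!/(2^{5}·5!) = 945 labelled perfect matchings.
For each such perfect matching H, let X_H = 1 if all 5 edges of H are present in G. Then P[X_H = 1] = p^{5} = (7/10)^{5} = 16807/100000.
By linearity of expectation: E[X] = Σ_H E[X_H] = 945 · p^{5} = 945 · 16807/100000 = 3176523/20000.
Numerically: E[X] ≈ 158.826.

E[X] = 945 · (7/10)^{5} = 3176523/20000 ≈ 158.826.


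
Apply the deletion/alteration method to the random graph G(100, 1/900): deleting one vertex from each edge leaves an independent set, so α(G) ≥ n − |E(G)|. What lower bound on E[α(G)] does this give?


E[|E(G)|] = C(100, 2)·p = 4950 · (1/900) = 11/2.
E[α(G)] ≥ n − E[|E(G)|] = 100 − 11/2 = 189/2.
Numerically: ≈ 94.500000.
(This is only a lower bound; the true E[α(G)] may be larger.)

E[α(G)] ≥ 189/2 ≈ 94.500000.


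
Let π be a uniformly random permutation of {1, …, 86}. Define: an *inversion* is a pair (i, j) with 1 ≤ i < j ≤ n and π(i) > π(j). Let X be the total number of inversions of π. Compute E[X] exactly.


Write X = Σ X_I over the C(86, 2) = 3655 pairs i < j, with X_I the indicator of one inversion.
There are 3655 indicators.
For each fixed pair i < j, the values π(i) and π(j) are two distinct elements of {1, …, 86} in uniformly random order; by symmetry P[π(i) > π(j)] = 1/2.
By linearity: E[X] = 3655 · (1/2) = C(86, 2) · (1/2) = 3655/2 = 3655/2 ≈ 1827.500.

E[X] = 3655/2 = 1827.500.


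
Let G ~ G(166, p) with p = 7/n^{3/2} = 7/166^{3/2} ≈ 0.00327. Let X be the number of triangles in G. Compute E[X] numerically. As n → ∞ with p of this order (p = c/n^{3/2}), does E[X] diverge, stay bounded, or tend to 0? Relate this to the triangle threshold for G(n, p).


Number of potential triangles: C(166, 3) = 748660.
Each occurs with probability p³ ≈ (0.00327)³ ≈ 3.50597e-08.
By linearity: E[X] = C(166, 3)·p³ ≈ 748660 · 3.50597e-08 ≈ 0.026.
Since α = 3/2 > 1, p = c/n^{3/2} = o(1/n) is below the triangle threshold p ~ 1/n. Asymptotically E[X] ~ (c³/6)·n^{3(1−α)} = (7³/6)·n^{-1.5} → 0, so by Markov's inequality G has no triangles w.h.p.

E[X] ≈ 0.026; in regime p = Θ(1/n^{3/2}) E[X] tends to 0 (below the triangle threshold p ~ 1/n).


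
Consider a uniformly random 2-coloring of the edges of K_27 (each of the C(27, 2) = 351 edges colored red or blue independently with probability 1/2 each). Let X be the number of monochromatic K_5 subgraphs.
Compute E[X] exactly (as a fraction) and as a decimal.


Let X = Σ_S X_S over the C(27, 5) = 80730 subsets S of size 5, where X_S = 1 if the K_5 on S is monochromatic.
For a fixed S, the K_5 on S has C(5, 2) = 10 edges. P[all 10 edges red] = (1/2)^10, and likewise for blue, so P[monochromatic] = 2·(1/2)^10 = 2^{1 − 10} = 1/512.
By linearity: E[X] = C(27, 5) · 2^{1 − 10} = 80730 · 1/512 = 40365/256.
Numerically: E[X] ≈ 157.67578.

E[X] = C(27,5)·2^(1−C(5,2)) = 40365/256 ≈ 157.67578.


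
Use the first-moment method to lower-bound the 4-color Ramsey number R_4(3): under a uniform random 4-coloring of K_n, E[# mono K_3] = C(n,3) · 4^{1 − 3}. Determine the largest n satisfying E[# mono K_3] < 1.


We need C(n, 3) · 4^{1 − 3} < 1, i.e. C(n, 3) < 4^{3 − 1} = 16.
Check values of n near the boundary:
  n = 3: C(3, 3) = 1; 1 < 16? YES
  n = 4: C(4, 3) = 4; 4 < 16? YES
  n = 5: C(5, 3) = 10; 10 < 16? YES
  n = 6: C(6, 3) = 20; 20 < 16? NO
  n = 7: C(7, 3) = 35; 35 < 16? NO
  n = 8: C(8, 3) = 56; 56 < 16? NO
The largest n with C(n, 3) < 16 is n = 5 (where E[X] = 5/8 ≈ 0.62500). Hence R_4(3) > 5, i.e. R_4(3) ≥ 6.

Largest n = 5; hence R_4(3) > 5.


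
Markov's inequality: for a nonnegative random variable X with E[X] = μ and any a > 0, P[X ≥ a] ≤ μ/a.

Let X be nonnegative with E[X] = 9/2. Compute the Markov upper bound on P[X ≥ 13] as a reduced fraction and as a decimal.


μ = E[X] = 9/2, a = 13.
Markov: P[X ≥ 13] ≤ μ/a = (9/2)/13 = 9/26.
Numerically: ≈ 0.3462.
(Since a = 13 > μ = 4.5000, the bound 9/26 is < 1 and informative.)

P[X ≥ 13] ≤ 9/26 ≈ 0.3462.


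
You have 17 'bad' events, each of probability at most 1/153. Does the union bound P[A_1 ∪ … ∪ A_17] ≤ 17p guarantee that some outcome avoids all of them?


Union bound: P[∪_{i=1}^{17} A_i] ≤ Σ_i P[A_i] ≤ 17·p = 17·(1/153) = 1/9.
Numerically: 1/9 ≈ 0.111.
Is 1/9 < 1? YES.
Since P[∪ A_i] ≤ 1/9 < 1, the complement has P[∩ A_i^c] ≥ 1 − 1/9 = 8/9 > 0, so some outcome avoids every A_i.

17·p = 1/9 ≈ 0.111; existence CERTIFIED by the union bound.


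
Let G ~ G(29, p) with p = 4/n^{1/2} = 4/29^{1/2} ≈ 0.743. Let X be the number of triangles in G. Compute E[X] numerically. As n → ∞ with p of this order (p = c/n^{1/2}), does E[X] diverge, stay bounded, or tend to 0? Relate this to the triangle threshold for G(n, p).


Number of potential triangles: C(29, 3) = 3654.
Each occurs with probability p³ ≈ (0.743)³ ≈ 4.09810e-01.
By linearity: E[X] = C(29, 3)·p³ ≈ 3654 · 4.09810e-01 ≈ 1497.447.
Since α = 1/2 < 1, p = c/n^{1/2} ≫ 1/n is above the triangle threshold p ~ 1/n. Asymptotically E[X] ~ (c³/6)·n^{3(1−α)} = (4³/6)·n^{1.5} → ∞; triangles are abundant w.h.p.

E[X] ≈ 1497.447; in regime p = Θ(1/n^{1/2}) E[X] diverges (above the triangle threshold p ~ 1/n).


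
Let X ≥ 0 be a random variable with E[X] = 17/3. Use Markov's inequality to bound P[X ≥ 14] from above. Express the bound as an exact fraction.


μ = E[X] = 17/3, a = 14.
Markov: P[X ≥ 14] ≤ μ/a = (17/3)/14 = 17/42.
Numerically: ≈ 0.40476.
(Since a = 14 > μ = 5.66667, the bound 17/42 is < 1 and informative.)

P[X ≥ 14] ≤ 17/42 ≈ 0.40476.


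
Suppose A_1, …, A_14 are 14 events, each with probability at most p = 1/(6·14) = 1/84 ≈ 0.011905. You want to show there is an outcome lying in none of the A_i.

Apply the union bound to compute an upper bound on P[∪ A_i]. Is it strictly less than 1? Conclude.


Union bound: P[∪_{i=1}^{14} A_i] ≤ Σ_i P[A_i] ≤ 14·p = 14·(1/84) = 1/6.
Numerically: 1/6 ≈ 0.166667.
Is 1/6 < 1? YES.
Since P[∪ A_i] ≤ 1/6 < 1, the complement has P[∩ A_i^c] ≥ 1 − 1/6 = 5/6 > 0, so some outcome avoids every A_i.

14·p = 1/6 ≈ 0.166667; existence CERTIFIED by the union bound.


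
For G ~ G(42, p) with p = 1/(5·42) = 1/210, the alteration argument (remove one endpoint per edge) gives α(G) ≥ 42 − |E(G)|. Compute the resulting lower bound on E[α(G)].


E[|E(G)|] = C(42, 2)·p = 861 · (1/210) = 41/10.
E[α(G)] ≥ n − E[|E(G)|] = 42 − 41/10 = 379/10.
Numerically: ≈ 37.9000.
(This is only a lower bound; the true E[α(G)] may be larger.)

E[α(G)] ≥ 379/10 ≈ 37.9000.


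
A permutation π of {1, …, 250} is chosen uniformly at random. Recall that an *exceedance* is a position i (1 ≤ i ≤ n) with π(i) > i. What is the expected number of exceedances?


Write X = Σ_{i=1}^{250} X_i, where X_i = 1_{π(i) > i}.
For each fixed i, π(i) is uniform over {1, …, 250} (marginal of a uniform permutation), so P[π(i) > i] = (n − i)/n. Summing: Σ_{i=1}^{250} (n − i)/n = (0 + 1 + … + 249)/250 = 250(250 − 1)/(2·250) = (250 − 1)/2.
Hence E[X] = Σ_{i=1}^{250} (250 − i)/250 = 249/2 ≈ 124.500.

E[X] = 249/2 = 124.500.


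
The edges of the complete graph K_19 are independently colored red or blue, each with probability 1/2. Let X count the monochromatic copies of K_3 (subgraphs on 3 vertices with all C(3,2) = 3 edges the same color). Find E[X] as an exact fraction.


Let X = Σ_S X_S over the C(19, 3) = 969 subsets S of size 3, where X_S = 1 if the K_3 on S is monochromatic.
For a fixed S, the K_3 on S has C(3, 2) = 3 edges. P[all 3 edges red] = (1/2)^3, and likewise for blue, so P[monochromatic] = 2·(1/2)^3 = 2^{1 − 3} = 1/4.
By linearity of expectation: E[X] = C(19, 3) · 2^{1 − 3} = 969 · 1/4 = 969/4.
Numerically: E[X] ≈ 242.25000.

E[X] = C(19,3)·2^(1−C(3,2)) = 969/4 ≈ 242.25000.


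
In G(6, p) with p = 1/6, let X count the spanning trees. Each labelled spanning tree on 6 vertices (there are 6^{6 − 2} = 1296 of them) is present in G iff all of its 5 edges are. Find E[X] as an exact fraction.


K_6 has 6^{6 − 2} = 1296 labelled spanning trees.
For each such spanning tree H, let X_H = 1 if all 5 edges of H are present in G. Then P[X_H = 1] = p^{5} = (1/6)^{5} = 1/7776.
By linearity: E[X] = Σ_H E[X_H] = 1296 · p^{5} = 1296 · 1/7776 = 1/6.
Numerically: E[X] ≈ 0.167.

E[X] = 1296 · (1/6)^{5} = 1/6 ≈ 0.167.


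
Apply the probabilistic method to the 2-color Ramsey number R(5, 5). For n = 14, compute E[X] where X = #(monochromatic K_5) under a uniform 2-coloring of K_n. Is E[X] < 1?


E[X] = C(14, 5) · 2^{1 − 10} = 2002 · 2^{−9} = 2002/512.
As a reduced fraction: E[X] = 1001/256 ≈ 3.91016.
Is E[X] < 1? NO.
Since E[X] ≥ 1, the first-moment bound is inconclusive at n = 14; it does NOT by itself certify R(5, 5) > 14.

E[X] = 1001/256 ≈ 3.91016; E[X] ≥ 1; first-moment method inconclusive here.


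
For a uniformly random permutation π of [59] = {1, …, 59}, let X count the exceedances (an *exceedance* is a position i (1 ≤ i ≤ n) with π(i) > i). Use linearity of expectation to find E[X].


Write X = Σ_{i=1}^{59} X_i, where X_i = 1_{π(i) > i}.
For each fixed i, π(i) is uniform over {1, …, 59} (marginal of a uniform permutation), so P[π(i) > i] = (n − i)/n. Summing: Σ_{i=1}^{59} (n − i)/n = (0 + 1 + … + 58)/59 = 59(59 − 1)/(2·59) = (59 − 1)/2.
Hence E[X] = Σ_{i=1}^{59} (59 − i)/59 = 29 ≈ 29.000000.

E[X] = 29 = 29.000000.


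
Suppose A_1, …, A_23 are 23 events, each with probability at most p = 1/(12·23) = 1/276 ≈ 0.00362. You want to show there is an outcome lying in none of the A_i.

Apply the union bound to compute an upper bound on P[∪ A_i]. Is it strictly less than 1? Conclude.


Union bound: P[∪_{i=1}^{23} A_i] ≤ Σ_i P[A_i] ≤ 23·p = 23·(1/276) = 1/12.
Numerically: 1/12 ≈ 0.08333.
Is 1/12 < 1? YES.
Since P[∪ A_i] ≤ 1/12 < 1, the complement has P[∩ A_i^c] ≥ 1 − 1/12 = 11/12 > 0, so some outcome avoids every A_i.

23·p = 1/12 ≈ 0.08333; existence CERTIFIED by the union bound.


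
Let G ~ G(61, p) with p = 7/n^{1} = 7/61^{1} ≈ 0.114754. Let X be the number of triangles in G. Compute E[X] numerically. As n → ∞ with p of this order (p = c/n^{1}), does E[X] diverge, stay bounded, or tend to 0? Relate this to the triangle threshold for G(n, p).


Number of potential triangles: C(61, 3) = 35990.
Each occurs with probability p³ ≈ (0.114754)³ ≈ 1.51113970e-03.
By linearity: E[X] = C(61, 3)·p³ ≈ 35990 · 1.51113970e-03 ≈ 54.385918.
Here α = 1, so p = 7/n is exactly at the triangle threshold p ~ 1/n. Asymptotically E[X] → c³/6 = 7³/6 = 343/6 ≈ 57.166667, a bounded constant. In this regime the triangle count is asymptotically Poisson(c³/6).

E[X] ≈ 54.385918; in regime p = Θ(1/n^{1}) E[X] stays bounded (at the triangle threshold p ~ 1/n).


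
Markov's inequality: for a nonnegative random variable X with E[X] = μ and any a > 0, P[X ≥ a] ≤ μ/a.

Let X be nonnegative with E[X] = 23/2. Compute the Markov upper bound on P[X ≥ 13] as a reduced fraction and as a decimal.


μ = E[X] = 23/2, a = 13.
Markov: P[X ≥ 13] ≤ μ/a = (23/2)/13 = 23/26.
Numerically: ≈ 0.88462.
(Since a = 13 > μ = 11.50000, the bound 23/26 is < 1 and informative.)

P[X ≥ 13] ≤ 23/26 ≈ 0.88462.


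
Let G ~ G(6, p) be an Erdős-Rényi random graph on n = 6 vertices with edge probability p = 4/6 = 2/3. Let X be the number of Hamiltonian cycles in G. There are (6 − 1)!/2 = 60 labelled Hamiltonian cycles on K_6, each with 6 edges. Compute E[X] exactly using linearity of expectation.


K_6 has (6 − 1)!/2 = 60 labelled Hamiltonian cycles.
For each such Hamiltonian cycle H, let X_H = 1 if all 6 edges of H are present in G. Then P[X_H = 1] = p^{6} = (2/3)^{6} = 64/729.
Summing the indicators: E[X] = Σ_H E[X_H] = 60 · p^{6} = 60 · 64/729 = 1280/243.
Numerically: E[X] ≈ 5.267.

E[X] = 60 · (2/3)^{6} = 1280/243 ≈ 5.267.


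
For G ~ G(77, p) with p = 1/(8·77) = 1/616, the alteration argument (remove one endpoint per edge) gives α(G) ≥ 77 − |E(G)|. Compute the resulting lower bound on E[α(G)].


E[|E(G)|] = C(77, 2)·p = 2926 · (1/616) = 19/4.
E[α(G)] ≥ n − E[|E(G)|] = 77 − 19/4 = 289/4.
Numerically: ≈ 72.250000.
(This is only a lower bound; the true E[α(G)] may be larger.)

E[α(G)] ≥ 289/4 ≈ 72.250000.


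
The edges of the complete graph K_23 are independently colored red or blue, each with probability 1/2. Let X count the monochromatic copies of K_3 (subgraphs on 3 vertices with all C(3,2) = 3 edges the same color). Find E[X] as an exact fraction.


Let X = Σ_S X_S over the C(23, 3) = 1771 subsets S of size 3, where X_S = 1 if the K_3 on S is monochromatic.
For a fixed S, the K_3 on S has C(3, 2) = 3 edges. P[all 3 edges red] = (1/2)^3, and likewise for blue, so P[monochromatic] = 2·(1/2)^3 = 2^{1 − 3} = 1/4.
By linearity of expectation: E[X] = C(23, 3) · 2^{1 − 3} = 1771 · 1/4 = 1771/4.
Numerically: E[X] ≈ 442.750.

E[X] = C(23,3)·2^(1−C(3,2)) = 1771/4 ≈ 442.750.


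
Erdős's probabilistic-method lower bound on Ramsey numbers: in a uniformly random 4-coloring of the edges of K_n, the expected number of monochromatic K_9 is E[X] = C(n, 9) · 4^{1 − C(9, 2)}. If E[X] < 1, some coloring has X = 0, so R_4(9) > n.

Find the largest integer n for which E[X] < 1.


We need C(n, 9) · 4^{1 − 36} < 1, i.e. C(n, 9) < 4^{36 − 1} = 1180591620717411303424.
Check values of n near the boundary:
  n = 908: C(908, 9) = 1111058428637338083100; 1111058428637338083100 < 1180591620717411303424? YES
  n = 909: C(909, 9) = 1122169012923711463931; 1122169012923711463931 < 1180591620717411303424? YES
  n = 910: C(910, 9) = 1133378248346922788210; 1133378248346922788210 < 1180591620717411303424? YES
  n = 911: C(911, 9) = 1144686900492291197405; 1144686900492291197405 < 1180591620717411303424? YES
  n = 912: C(912, 9) = 1156095740032081475120; 1156095740032081475120 < 1180591620717411303424? YES
  n = 913: C(913, 9) = 1167605542753639808390; 1167605542753639808390 < 1180591620717411303424? YES
  n = 914: C(914, 9) = 1179217089587653905932; 1179217089587653905932 < 1180591620717411303424? YES
  n = 915: C(915, 9) = 1190931166636537885130; 1190931166636537885130 < 1180591620717411303424? NO
  n = 916: C(916, 9) = 1202748565202942340440; 1202748565202942340440 < 1180591620717411303424? NO
  n = 917: C(917, 9) = 1214670081818390006810; 1214670081818390006810 < 1180591620717411303424? NO
The largest n with C(n, 9) < 1180591620717411303424 is n = 914 (where E[X] = 294804272396913476483/295147905179352825856 ≈ 0.9988357). Hence R_4(9) > 914, i.e. R_4(9) ≥ 915.

Largest n = 914; hence R_4(9) > 914.


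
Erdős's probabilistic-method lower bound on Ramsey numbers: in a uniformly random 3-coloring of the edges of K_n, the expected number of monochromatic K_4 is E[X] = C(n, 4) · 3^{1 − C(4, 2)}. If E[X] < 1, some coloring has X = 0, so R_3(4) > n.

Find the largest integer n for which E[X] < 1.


We need C(n, 4) · 3^{1 − 6} < 1, i.e. C(n, 4) < 3^{6 − 1} = 243.
Check values of n near the boundary:
  n = 6: C(6, 4) = 15; 15 < 243? YES
  n = 7: C(7, 4) = 35; 35 < 243? YES
  n = 8: C(8, 4) = 70; 70 < 243? YES
  n = 9: C(9, 4) = 126; 126 < 243? YES
  n = 10: C(10, 4) = 210; 210 < 243? YES
  n = 11: C(11, 4) = 330; 330 < 243? NO
The largest n with C(n, 4) < 243 is n = 10 (where E[X] = 70/81 ≈ 0.8641975). Hence R_3(4) > 10, i.e. R_3(4) ≥ 11.

Largest n = 10; hence R_3(4) > 10.


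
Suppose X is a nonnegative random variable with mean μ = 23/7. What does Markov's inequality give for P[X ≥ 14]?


μ = E[X] = 23/7, a = 14.
Markov: P[X ≥ 14] ≤ μ/a = (23/7)/14 = 23/98.
Numerically: ≈ 0.234694.
(Since a = 14 > μ = 3.285714, the bound 23/98 is < 1 and informative.)

P[X ≥ 14] ≤ 23/98 ≈ 0.234694.


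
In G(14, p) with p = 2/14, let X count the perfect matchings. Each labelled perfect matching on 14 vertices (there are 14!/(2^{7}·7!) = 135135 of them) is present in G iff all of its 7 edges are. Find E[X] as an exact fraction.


K_14 has 14!/(2^{7}·7!) = 135135 labelled perfect matchings.
For each such perfect matching H, let X_H = 1 if all 7 edges of H are present in G. Then P[X_H = 1] = p^{7} = (1/7)^{7} = 1/823543.
Summing the indicators: E[X] = Σ_H E[X_H] = 135135 · p^{7} = 135135 · 1/823543 = 19305/117649.
Numerically: E[X] ≈ 0.164.

E[X] = 135135 · (1/7)^{7} = 19305/117649 ≈ 0.164.


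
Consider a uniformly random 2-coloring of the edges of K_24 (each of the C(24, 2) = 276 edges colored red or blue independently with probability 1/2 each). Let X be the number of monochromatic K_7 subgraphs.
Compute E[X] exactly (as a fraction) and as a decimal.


Let X = Σ_S X_S over the C(24, 7) = 346104 subsets S of size 7, where X_S = 1 if the K_7 on S is monochromatic.
For a fixed S, the K_7 on S has C(7, 2) = 21 edges. P[all 21 edges red] = (1/2)^21, and likewise for blue, so P[monochromatic] = 2·(1/2)^21 = 2^{1 − 21} = 1/1048576.
Summing: E[X] = C(24, 7) · 2^{1 − 21} = 346104 · 1/1048576 = 43263/131072.
Numerically: E[X] ≈ 0.330.

E[X] = C(24,7)·2^(1−C(7,2)) = 43263/131072 ≈ 0.330.


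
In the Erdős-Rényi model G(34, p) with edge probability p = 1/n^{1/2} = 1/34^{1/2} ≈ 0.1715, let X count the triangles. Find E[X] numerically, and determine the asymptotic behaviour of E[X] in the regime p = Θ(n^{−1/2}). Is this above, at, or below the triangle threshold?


Number of potential triangles: C(34, 3) = 5984.
Each occurs with probability p³ ≈ (0.1715)³ ≈ 5.0440760e-03.
By linearity: E[X] = C(34, 3)·p³ ≈ 5984 · 5.0440760e-03 ≈ 30.18375.
Since α = 1/2 < 1, p = c/n^{1/2} ≫ 1/n is above the triangle threshold p ~ 1/n. Asymptotically E[X] ~ (c³/6)·n^{3(1−α)} = (1³/6)·n^{1.5} → ∞; triangles are abundant w.h.p.

E[X] ≈ 30.18375; in regime p = Θ(1/n^{1/2}) E[X] diverges (above the triangle threshold p ~ 1/n).


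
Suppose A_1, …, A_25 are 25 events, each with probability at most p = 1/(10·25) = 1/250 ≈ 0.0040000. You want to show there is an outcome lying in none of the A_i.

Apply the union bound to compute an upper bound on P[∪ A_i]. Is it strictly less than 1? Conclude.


Union bound: P[∪_{i=1}^{25} A_i] ≤ Σ_i P[A_i] ≤ 25·p = 25·(1/250) = 1/10.
Numerically: 1/10 ≈ 0.1000000.
Is 1/10 < 1? YES.
Since P[∪ A_i] ≤ 1/10 < 1, the complement has P[∩ A_i^c] ≥ 1 − 1/10 = 9/10 > 0, so some outcome avoids every A_i.

25·p = 1/10 ≈ 0.1000000; existence CERTIFIED by the union bound.


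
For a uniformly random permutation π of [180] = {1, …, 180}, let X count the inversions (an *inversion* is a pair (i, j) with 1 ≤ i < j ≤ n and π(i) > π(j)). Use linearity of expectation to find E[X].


Write X = Σ X_I over the C(180, 2) = 16110 pairs i < j, with X_I the indicator of one inversion.
There are 16110 indicators.
For each fixed pair i < j, the values π(i) and π(j) are two distinct elements of {1, …, 180} in uniformly random order; by symmetry P[π(i) > π(j)] = 1/2.
By linearity: E[X] = 16110 · (1/2) = C(180, 2) · (1/2) = 16110/2 = 8055 ≈ 8055.0000.

E[X] = 8055 = 8055.0000.


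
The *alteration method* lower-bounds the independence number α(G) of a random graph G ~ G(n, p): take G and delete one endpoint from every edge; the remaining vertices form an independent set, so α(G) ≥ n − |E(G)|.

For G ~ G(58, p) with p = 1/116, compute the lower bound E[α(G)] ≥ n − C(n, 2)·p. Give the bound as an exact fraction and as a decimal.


E[|E(G)|] = C(58, 2)·p = 1653 · (1/116) = 57/4.
E[α(G)] ≥ n − E[|E(G)|] = 58 − 57/4 = 175/4.
Numerically: ≈ 43.75000.
(This is only a lower bound; the true E[α(G)] may be larger.)

E[α(G)] ≥ 175/4 ≈ 43.75000.


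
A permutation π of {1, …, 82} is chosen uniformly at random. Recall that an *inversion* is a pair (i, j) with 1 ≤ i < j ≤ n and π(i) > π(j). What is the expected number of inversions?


Write X = Σ X_I over the C(82, 2) = 3321 pairs i < j, with X_I the indicator of one inversion.
There are 3321 indicators.
For each fixed pair i < j, the values π(i) and π(j) are two distinct elements of {1, …, 82} in uniformly random order; by symmetry P[π(i) > π(j)] = 1/2.
By linearity: E[X] = 3321 · (1/2) = C(82, 2) · (1/2) = 3321/2 = 3321/2 ≈ 1660.5000.

E[X] = 3321/2 = 1660.5000.


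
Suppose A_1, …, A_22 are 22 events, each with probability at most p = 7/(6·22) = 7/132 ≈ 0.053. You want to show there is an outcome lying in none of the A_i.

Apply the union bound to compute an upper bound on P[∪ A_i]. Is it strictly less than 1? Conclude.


Union bound: P[∪_{i=1}^{22} A_i] ≤ Σ_i P[A_i] ≤ 22·p = 22·(7/132) = 7/6.
Numerically: 7/6 ≈ 1.167.
Is 7/6 < 1? NO.
Since the bound 7/6 is ≥ 1, the union bound is uninformative here; it does NOT by itself certify existence.

22·p = 7/6 ≈ 1.167; existence NOT certified by the union bound.


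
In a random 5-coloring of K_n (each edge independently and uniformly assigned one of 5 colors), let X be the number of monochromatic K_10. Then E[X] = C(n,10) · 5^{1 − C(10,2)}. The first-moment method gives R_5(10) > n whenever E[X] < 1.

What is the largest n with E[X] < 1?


We need C(n, 10) · 5^{1 − 45} < 1, i.e. C(n, 10) < 5^{45 − 1} = 5684341886080801486968994140625.
Check values of n near the boundary:
  n = 5390: C(5390, 10) = 5655833965919099070255434039753; 5655833965919099070255434039753 < 5684341886080801486968994140625? YES
  n = 5391: C(5391, 10) = 5666344714787188828795213697883; 5666344714787188828795213697883 < 5684341886080801486968994140625? YES
  n = 5392: C(5392, 10) = 5676873040158402483252283957448; 5676873040158402483252283957448 < 5684341886080801486968994140625? YES
  n = 5393: C(5393, 10) = 5687418968154238267170642278008; 5687418968154238267170642278008 < 5684341886080801486968994140625? NO
  n = 5394: C(5394, 10) = 5697982524930156243149785372878; 5697982524930156243149785372878 < 5684341886080801486968994140625? NO
The largest n with C(n, 10) < 5684341886080801486968994140625 is n = 5392 (where E[X] = 5676873040158402483252283957448/5684341886080801486968994140625 ≈ 0.99869). Hence R_5(10) > 5392, i.e. R_5(10) ≥ 5393.

Largest n = 5392; hence R_5(10) > 5392.
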